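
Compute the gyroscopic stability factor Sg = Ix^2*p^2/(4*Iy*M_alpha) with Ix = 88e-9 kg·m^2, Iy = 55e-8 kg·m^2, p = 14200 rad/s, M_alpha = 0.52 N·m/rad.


Sg = Ix^2 * p^2 / (4 * Iy * M_alpha) = (88e-9)^2 * 14200^2 / (4 * 55e-8 * 0.52) = 1.365

1.365


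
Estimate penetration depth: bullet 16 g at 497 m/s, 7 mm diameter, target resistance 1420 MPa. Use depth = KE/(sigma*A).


A = pi*(d/2)^2 = pi*(7/2)^2 = 38.4845 mm^2
E = 0.5*m*v^2 = 0.5*0.016*497^2 = 1976.07 J
depth = E/(sigma*A) = 1976.07 J / (1420 MPa * 38.4845 mm^2) = 1976.07/(1420 * 38.4845) m = 0.03616 m ≈ 36.16 mm

36.16 mm


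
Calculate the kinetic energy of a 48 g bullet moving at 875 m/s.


E = 0.5*m*v^2 = 0.5*0.048*875^2 = 18375 J

18375 J


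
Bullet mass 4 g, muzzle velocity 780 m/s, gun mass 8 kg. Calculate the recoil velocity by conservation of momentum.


v_recoil = m_p * v_p / m_gun = 0.004 * 780 / 8 = 0.39 m/s

0.39 m/s


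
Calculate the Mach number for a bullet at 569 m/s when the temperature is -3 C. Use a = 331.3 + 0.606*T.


a = 331.3 + 0.606*(-3) = 329.482 m/s
M = v/a = 569/329.482 = 1.727

1.727


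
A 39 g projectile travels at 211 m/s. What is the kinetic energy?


E = 0.5*m*v^2 = 0.5*0.039*211^2 = 868.2 J

868.2 J


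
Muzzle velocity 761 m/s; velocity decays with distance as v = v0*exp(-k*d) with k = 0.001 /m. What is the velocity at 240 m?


v = v0*exp(-k*d) = 761*exp(-0.001*240) = 598.6 m/s

598.6 m/s


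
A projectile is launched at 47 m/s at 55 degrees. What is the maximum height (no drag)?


H = (v0*sin(theta))^2 / (2g) = (47*sin(55°))^2 / (2*9.81) = 75.55 m

75.55 m


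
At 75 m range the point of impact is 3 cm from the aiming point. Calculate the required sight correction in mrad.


1 mrad subtends 1 cm per 10 m of range, so adj = error_cm / (dist_m / 10) = 3 / (75/10) = 0.4 mrad

0.4 mrad


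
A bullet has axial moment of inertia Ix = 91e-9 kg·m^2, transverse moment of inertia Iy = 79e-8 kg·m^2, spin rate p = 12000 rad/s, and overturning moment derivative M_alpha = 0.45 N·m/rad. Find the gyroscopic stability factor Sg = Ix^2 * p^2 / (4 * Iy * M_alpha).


Sg = Ix^2 * p^2 / (4 * Iy * M_alpha) = (91e-9)^2 * 12000^2 / (4 * 79e-8 * 0.45) = 0.8386

0.8386


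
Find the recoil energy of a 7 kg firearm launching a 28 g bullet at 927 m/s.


v_r = m_p*v_p/m_gun = 0.028*927/7 = 3.708 m/s, E_r = 0.5*m_gun*v_r^2 = 0.5*7*3.708^2 = 48.12 J

48.12 J


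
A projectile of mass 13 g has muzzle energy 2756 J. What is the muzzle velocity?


v = sqrt(2*E/m) = sqrt(2*2756/0.013) = 651.2 m/s

651.2 m/s


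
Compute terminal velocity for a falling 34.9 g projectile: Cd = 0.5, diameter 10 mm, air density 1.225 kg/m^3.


A = pi*(d/2)^2 = pi*(10/2000)^2 = 7.85398e-05 m^2
vt = sqrt(2mg/(Cd*rho*A)) = sqrt(2*0.0349*9.81/(0.5 * 1.225 * 7.85398e-05)) = 119.3 m/s

119.3 m/s


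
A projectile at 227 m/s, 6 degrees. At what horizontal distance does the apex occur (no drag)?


R = v0^2*sin(2*theta)/g = 227^2*sin(2*6°)/9.81 = 1092.1 m
apex_dist = R/2 = 1092.1/2 = 546 m

546 m


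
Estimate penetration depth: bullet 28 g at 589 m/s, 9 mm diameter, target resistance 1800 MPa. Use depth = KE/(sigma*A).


A = pi*(d/2)^2 = pi*(9/2)^2 = 63.6173 mm^2
E = 0.5*m*v^2 = 0.5*0.028*589^2 = 4856.89 J
depth = E/(sigma*A) = 4856.89 J / (1800 MPa * 63.6173 mm^2) = 4856.89/(1800 * 63.6173) m = 0.0424142 m ≈ 42.41 mm

42.41 mm


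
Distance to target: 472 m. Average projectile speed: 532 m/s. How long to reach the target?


t = d/v = 472/532 = 0.8872 s

0.8872 s


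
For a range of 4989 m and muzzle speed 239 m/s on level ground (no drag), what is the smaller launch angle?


sin(2*theta) = R*g/v0^2 = 4989*9.81/239^2 = 0.856814, theta = arcsin(0.856814)/2 = 29.48°

29.48 degrees


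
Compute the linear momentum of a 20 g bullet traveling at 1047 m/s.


p = m*v = 0.02*1047 = 20.94 kg·m/s

20.94 kg·m/s


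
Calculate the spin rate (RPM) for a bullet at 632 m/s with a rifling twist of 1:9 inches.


twist_m = 9*0.0254 = 0.2286 m
spin = v/twist = 632/0.2286 = 2764.654 rev/s
RPM = spin*60 = 2764.654*60 ≈ 165879 RPM

165879 RPM


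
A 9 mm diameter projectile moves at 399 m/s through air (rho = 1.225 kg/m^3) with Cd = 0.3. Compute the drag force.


A = pi*(d/2)^2 = pi*(9/2000)^2 = 6.36173e-05 m^2
Fd = 0.5*Cd*rho*A*v^2 = 0.5*0.3*1.225*6.36173e-05*399^2 = 1.861 N

1.861 N


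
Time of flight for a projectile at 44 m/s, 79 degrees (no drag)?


T = 2*v0*sin(theta)/g = 2*44*sin(79°)/9.81 = 8.806 s

8.806 s


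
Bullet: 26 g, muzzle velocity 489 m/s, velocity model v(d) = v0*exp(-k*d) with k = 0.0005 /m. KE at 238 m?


v = v0*exp(-k*d) = 489*exp(-0.0005*238) = 434.138 m/s
E = 0.5*m*v^2 = 0.5*0.026*434.138^2 = 2450 J

2450 J


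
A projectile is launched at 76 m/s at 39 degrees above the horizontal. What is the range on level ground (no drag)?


R = v0^2 * sin(2*theta) / g = 76^2 * sin(2*39°) / 9.81 = 575.9 m

575.9 m


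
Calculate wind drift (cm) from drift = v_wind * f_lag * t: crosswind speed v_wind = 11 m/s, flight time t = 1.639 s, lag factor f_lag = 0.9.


drift = v_wind * lag * t = 11 * 0.9 * 1.639 = 16.2261 m ≈ 1623 cm

1623 cm


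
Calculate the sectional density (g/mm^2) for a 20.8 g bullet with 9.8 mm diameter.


SD = m/d^2 = 20.8/9.8^2 = 0.2166 g/mm^2

0.2166 g/mm^2


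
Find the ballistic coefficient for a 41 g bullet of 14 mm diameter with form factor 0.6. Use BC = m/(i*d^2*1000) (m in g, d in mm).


BC = m/(i*d^2*1000) = 41/(0.6 * 14^2 * 1000) = 0.0003486

0.0003486


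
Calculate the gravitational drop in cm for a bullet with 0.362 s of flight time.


drop = 0.5*g*t^2 = 0.5*9.81*0.362^2 = 0.642771 m ≈ 64.28 cm

64.28 cm


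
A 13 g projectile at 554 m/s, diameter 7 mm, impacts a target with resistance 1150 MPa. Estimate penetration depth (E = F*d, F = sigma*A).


A = pi*(d/2)^2 = pi*(7/2)^2 = 38.4845 mm^2
E = 0.5*m*v^2 = 0.5*0.013*554^2 = 1994.95 J
depth = E/(sigma*A) = 1994.95 J / (1150 MPa * 38.4845 mm^2) = 1994.95/(1150 * 38.4845) m = 0.0450764 m ≈ 45.08 mm

45.08 mm


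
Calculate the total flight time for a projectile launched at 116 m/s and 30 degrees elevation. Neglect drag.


T = 2*v0*sin(theta)/g = 2*116*sin(30°)/9.81 = 11.82 s

11.82 s


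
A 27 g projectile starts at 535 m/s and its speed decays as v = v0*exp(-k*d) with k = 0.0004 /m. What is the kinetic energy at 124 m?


v = v0*exp(-k*d) = 535*exp(-0.0004*124) = 509.111 m/s
E = 0.5*m*v^2 = 0.5*0.027*509.111^2 = 3499 J

3499 J


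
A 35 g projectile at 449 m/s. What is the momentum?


p = m*v = 0.035*449 = 15.72 kg·m/s

15.72 kg·m/s


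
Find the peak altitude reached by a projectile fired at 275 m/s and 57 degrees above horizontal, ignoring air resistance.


H = (v0*sin(theta))^2 / (2g) = (275*sin(57°))^2 / (2*9.81) = 2711 m

2711 m


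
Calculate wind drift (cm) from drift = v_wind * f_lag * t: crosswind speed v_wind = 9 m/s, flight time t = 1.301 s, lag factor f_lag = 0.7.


drift = v_wind * lag * t = 9 * 0.7 * 1.301 = 8.1963 m ≈ 819.6 cm

819.6 cm


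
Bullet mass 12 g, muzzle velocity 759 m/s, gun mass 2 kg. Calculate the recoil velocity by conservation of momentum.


v_recoil = m_p * v_p / m_gun = 0.012 * 759 / 2 = 4.554 m/s

4.554 m/s


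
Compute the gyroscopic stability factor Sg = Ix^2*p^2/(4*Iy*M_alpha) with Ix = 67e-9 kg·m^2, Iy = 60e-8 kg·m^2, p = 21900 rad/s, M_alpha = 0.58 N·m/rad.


Sg = Ix^2 * p^2 / (4 * Iy * M_alpha) = (67e-9)^2 * 21900^2 / (4 * 60e-8 * 0.58) = 1.547

1.547


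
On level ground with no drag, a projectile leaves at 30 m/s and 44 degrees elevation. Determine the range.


R = v0^2 * sin(2*theta) / g = 30^2 * sin(2*44°) / 9.81 = 91.69 m

91.69 m


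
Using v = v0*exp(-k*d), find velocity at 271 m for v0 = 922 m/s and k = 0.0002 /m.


v = v0*exp(-k*d) = 922*exp(-0.0002*271) = 873.4 m/s

873.4 m/s


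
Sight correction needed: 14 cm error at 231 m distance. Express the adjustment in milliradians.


1 mrad subtends 1 cm per 10 m of range, so adj = error_cm / (dist_m / 10) = 14 / (231/10) = 0.6061 mrad

0.6061 mrad


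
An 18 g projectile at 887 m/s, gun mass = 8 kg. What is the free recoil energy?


v_r = m_p*v_p/m_gun = 0.018*887/8 = 1.99575 m/s, E_r = 0.5*m_gun*v_r^2 = 0.5*8*1.99575^2 = 15.93 J

15.93 J


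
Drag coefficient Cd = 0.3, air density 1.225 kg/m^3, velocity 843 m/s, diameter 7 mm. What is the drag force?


A = pi*(d/2)^2 = pi*(7/2000)^2 = 3.84845e-05 m^2
Fd = 0.5*Cd*rho*A*v^2 = 0.5*0.3*1.225*3.84845e-05*843^2 = 5.025 N

5.025 N


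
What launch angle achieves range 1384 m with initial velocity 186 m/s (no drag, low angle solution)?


sin(2*theta) = R*g/v0^2 = 1384*9.81/186^2 = 0.392445, theta = arcsin(0.392445)/2 = 11.55°

11.55 degrees


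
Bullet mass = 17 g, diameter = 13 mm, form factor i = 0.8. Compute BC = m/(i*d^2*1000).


BC = m/(i*d^2*1000) = 17/(0.8 * 13^2 * 1000) = 0.0001257

0.0001257


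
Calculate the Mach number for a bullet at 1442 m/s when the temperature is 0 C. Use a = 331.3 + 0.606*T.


a = 331.3 + 0.606*(0) = 331.3 m/s
M = v/a = 1442/331.3 = 4.353

4.353


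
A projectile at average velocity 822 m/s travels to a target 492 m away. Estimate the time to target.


t = d/v = 492/822 = 0.5985 s

0.5985 s


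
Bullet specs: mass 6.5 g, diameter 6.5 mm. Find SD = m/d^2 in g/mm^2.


SD = m/d^2 = 6.5/6.5^2 = 0.1538 g/mm^2

0.1538 g/mm^2


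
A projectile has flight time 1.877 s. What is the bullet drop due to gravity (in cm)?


drop = 0.5*g*t^2 = 0.5*9.81*1.877^2 = 17.2809 m ≈ 1728 cm

1728 cm


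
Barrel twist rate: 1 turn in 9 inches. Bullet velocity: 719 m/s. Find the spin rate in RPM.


twist_m = 9*0.0254 = 0.2286 m
spin = v/twist = 719/0.2286 = 3145.232 rev/s
RPM = spin*60 = 3145.232*60 ≈ 188714 RPM

188714 RPM


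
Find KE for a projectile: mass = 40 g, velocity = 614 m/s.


E = 0.5*m*v^2 = 0.5*0.04*614^2 = 7540 J

7540 J


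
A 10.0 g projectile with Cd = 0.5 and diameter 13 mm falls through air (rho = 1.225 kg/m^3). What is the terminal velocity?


A = pi*(d/2)^2 = pi*(13/2000)^2 = 1.32732e-04 m^2
vt = sqrt(2mg/(Cd*rho*A)) = sqrt(2*0.01*9.81/(0.5 * 1.225 * 1.32732e-04)) = 49.13 m/s

49.13 m/s


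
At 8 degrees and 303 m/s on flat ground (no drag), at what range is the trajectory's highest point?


R = v0^2*sin(2*theta)/g = 303^2*sin(2*8°)/9.81 = 2579.61 m
apex_dist = R/2 = 2579.61/2 = 1290 m

1290 m


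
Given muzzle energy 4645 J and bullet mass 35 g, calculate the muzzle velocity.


v = sqrt(2*E/m) = sqrt(2*4645/0.035) = 515.2 m/s

515.2 m/s


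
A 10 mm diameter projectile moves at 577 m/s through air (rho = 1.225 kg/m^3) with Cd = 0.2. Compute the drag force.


A = pi*(d/2)^2 = pi*(10/2000)^2 = 7.85398e-05 m^2
Fd = 0.5*Cd*rho*A*v^2 = 0.5*0.2*1.225*7.85398e-05*577^2 = 3.203 N

3.203 N


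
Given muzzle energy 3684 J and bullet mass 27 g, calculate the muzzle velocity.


v = sqrt(2*E/m) = sqrt(2*3684/0.027) = 522.4 m/s

522.4 m/s


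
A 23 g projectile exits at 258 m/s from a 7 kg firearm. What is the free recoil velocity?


v_recoil = m_p * v_p / m_gun = 0.023 * 258 / 7 = 0.8477 m/s

0.8477 m/s


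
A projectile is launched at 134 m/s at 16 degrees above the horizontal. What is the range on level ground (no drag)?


R = v0^2 * sin(2*theta) / g = 134^2 * sin(2*16°) / 9.81 = 970 m

970 m


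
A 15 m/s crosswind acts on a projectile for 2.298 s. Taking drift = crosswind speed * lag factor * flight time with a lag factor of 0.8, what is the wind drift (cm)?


drift = v_wind * lag * t = 15 * 0.8 * 2.298 = 27.576 m ≈ 2758 cm

2758 cm


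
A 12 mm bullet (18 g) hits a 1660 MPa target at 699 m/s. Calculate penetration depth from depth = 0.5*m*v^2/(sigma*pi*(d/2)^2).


A = pi*(d/2)^2 = pi*(12/2)^2 = 113.097 mm^2
E = 0.5*m*v^2 = 0.5*0.018*699^2 = 4397.41 J
depth = E/(sigma*A) = 4397.41 J / (1660 MPa * 113.097 mm^2) = 4397.41/(1660 * 113.097) m = 0.0234227 m ≈ 23.42 mm

23.42 mm


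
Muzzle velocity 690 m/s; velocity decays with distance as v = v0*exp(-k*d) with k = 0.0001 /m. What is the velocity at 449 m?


v = v0*exp(-k*d) = 690*exp(-0.0001*449) = 659.7 m/s

659.7 m/s


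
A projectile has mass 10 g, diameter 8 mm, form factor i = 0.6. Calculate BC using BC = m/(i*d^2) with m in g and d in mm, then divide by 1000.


BC = m/(i*d^2*1000) = 10/(0.6 * 8^2 * 1000) = 0.0002604

0.0002604


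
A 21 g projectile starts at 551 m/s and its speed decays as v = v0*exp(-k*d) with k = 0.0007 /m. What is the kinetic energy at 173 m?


v = v0*exp(-k*d) = 551*exp(-0.0007*173) = 488.156 m/s
E = 0.5*m*v^2 = 0.5*0.021*488.156^2 = 2502 J

2502 J


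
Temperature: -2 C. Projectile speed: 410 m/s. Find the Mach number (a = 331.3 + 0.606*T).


a = 331.3 + 0.606*(-2) = 330.088 m/s
M = v/a = 410/330.088 = 1.242

1.242


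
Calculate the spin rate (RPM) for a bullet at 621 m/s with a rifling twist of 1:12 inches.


twist_m = 12*0.0254 = 0.3048 m
spin = v/twist = 621/0.3048 = 2037.402 rev/s
RPM = spin*60 = 2037.402*60 ≈ 122244 RPM

122244 RPM


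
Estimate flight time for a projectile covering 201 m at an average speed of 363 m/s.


t = d/v = 201/363 = 0.5537 s

0.5537 s


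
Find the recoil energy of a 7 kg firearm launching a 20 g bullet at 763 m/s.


v_r = m_p*v_p/m_gun = 0.02*763/7 = 2.18 m/s, E_r = 0.5*m_gun*v_r^2 = 0.5*7*2.18^2 = 16.63 J

16.63 J


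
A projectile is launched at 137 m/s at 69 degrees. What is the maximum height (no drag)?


H = (v0*sin(theta))^2 / (2g) = (137*sin(69°))^2 / (2*9.81) = 833.8 m

833.8 m


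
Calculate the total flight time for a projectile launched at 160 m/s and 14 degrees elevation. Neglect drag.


T = 2*v0*sin(theta)/g = 2*160*sin(14°)/9.81 = 7.891 s

7.891 s


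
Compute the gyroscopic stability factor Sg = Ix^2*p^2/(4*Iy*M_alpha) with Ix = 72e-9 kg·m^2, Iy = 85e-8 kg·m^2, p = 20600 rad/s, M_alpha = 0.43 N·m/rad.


Sg = Ix^2 * p^2 / (4 * Iy * M_alpha) = (72e-9)^2 * 20600^2 / (4 * 85e-8 * 0.43) = 1.505

1.505


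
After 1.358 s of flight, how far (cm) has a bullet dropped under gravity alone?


drop = 0.5*g*t^2 = 0.5*9.81*1.358^2 = 9.04562 m ≈ 904.6 cm

904.6 cm


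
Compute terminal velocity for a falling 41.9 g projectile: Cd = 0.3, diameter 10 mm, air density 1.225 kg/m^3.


A = pi*(d/2)^2 = pi*(10/2000)^2 = 7.85398e-05 m^2
vt = sqrt(2mg/(Cd*rho*A)) = sqrt(2*0.0419*9.81/(0.3 * 1.225 * 7.85398e-05)) = 168.8 m/s

168.8 m/s


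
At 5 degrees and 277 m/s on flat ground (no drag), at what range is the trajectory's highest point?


R = v0^2*sin(2*theta)/g = 277^2*sin(2*5°)/9.81 = 1358.19 m
apex_dist = R/2 = 1358.19/2 = 679.1 m

679.1 m


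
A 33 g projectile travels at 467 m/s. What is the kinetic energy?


E = 0.5*m*v^2 = 0.5*0.033*467^2 = 3598 J

3598 J


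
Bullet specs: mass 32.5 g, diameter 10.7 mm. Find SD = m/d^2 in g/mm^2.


SD = m/d^2 = 32.5/10.7^2 = 0.2839 g/mm^2

0.2839 g/mm^2


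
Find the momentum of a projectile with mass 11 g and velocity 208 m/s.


p = m*v = 0.011*208 = 2.288 kg·m/s

2.288 kg·m/s


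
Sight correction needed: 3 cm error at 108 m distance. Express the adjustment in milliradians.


1 mrad subtends 1 cm per 10 m of range, so adj = error_cm / (dist_m / 10) = 3 / (108/10) = 0.2778 mrad

0.2778 mrad


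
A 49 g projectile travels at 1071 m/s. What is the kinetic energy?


E = 0.5*m*v^2 = 0.5*0.049*1071^2 = 28103 J

28103 J


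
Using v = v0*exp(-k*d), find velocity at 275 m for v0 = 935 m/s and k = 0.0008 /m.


v = v0*exp(-k*d) = 935*exp(-0.0008*275) = 750.4 m/s

750.4 m/s


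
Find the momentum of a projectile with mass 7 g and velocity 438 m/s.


p = m*v = 0.007*438 = 3.066 kg·m/s

3.066 kg·m/s


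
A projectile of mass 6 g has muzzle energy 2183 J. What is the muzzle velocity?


v = sqrt(2*E/m) = sqrt(2*2183/0.006) = 853 m/s

853 m/s


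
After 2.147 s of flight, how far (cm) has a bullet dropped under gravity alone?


drop = 0.5*g*t^2 = 0.5*9.81*2.147^2 = 22.6101 m ≈ 2261 cm

2261 cm


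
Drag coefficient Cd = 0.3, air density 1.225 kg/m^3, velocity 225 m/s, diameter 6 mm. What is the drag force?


A = pi*(d/2)^2 = pi*(6/2000)^2 = 2.82743e-05 m^2
Fd = 0.5*Cd*rho*A*v^2 = 0.5*0.3*1.225*2.82743e-05*225^2 = 0.263 N

0.263 N


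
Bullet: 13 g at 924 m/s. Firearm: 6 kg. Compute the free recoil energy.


v_r = m_p*v_p/m_gun = 0.013*924/6 = 2.002 m/s, E_r = 0.5*m_gun*v_r^2 = 0.5*6*2.002^2 = 12.02 J

12.02 J


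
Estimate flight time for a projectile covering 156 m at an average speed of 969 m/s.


t = d/v = 156/969 = 0.161 s

0.161 s


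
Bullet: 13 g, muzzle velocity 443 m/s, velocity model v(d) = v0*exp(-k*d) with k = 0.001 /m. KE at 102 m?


v = v0*exp(-k*d) = 443*exp(-0.001*102) = 400.042 m/s
E = 0.5*m*v^2 = 0.5*0.013*400.042^2 = 1040 J

1040 J


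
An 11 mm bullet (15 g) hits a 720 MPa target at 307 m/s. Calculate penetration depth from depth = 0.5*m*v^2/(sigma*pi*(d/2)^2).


A = pi*(d/2)^2 = pi*(11/2)^2 = 95.0332 mm^2
E = 0.5*m*v^2 = 0.5*0.015*307^2 = 706.867 J
depth = E/(sigma*A) = 706.867 J / (720 MPa * 95.0332 mm^2) = 706.867/(720 * 95.0332) m = 0.0103307 m ≈ 10.33 mm

10.33 mm


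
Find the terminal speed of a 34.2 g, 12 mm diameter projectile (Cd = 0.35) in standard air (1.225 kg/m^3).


A = pi*(d/2)^2 = pi*(12/2000)^2 = 1.13097e-04 m^2
vt = sqrt(2mg/(Cd*rho*A)) = sqrt(2*0.0342*9.81/(0.35 * 1.225 * 1.13097e-04)) = 117.6 m/s

117.6 m/s


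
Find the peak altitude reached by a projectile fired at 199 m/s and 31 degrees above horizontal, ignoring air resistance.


H = (v0*sin(theta))^2 / (2g) = (199*sin(31°))^2 / (2*9.81) = 535.4 m

535.4 m


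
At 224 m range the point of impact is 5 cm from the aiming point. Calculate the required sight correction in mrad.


1 mrad subtends 1 cm per 10 m of range, so adj = error_cm / (dist_m / 10) = 5 / (224/10) = 0.2232 mrad

0.2232 mrad


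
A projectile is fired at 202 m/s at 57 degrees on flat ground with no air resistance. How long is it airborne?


T = 2*v0*sin(theta)/g = 2*202*sin(57°)/9.81 = 34.54 s

34.54 s


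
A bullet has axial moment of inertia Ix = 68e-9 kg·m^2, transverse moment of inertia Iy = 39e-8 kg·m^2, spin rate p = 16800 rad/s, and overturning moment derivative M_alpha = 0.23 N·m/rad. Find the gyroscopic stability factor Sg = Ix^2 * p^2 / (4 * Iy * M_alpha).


Sg = Ix^2 * p^2 / (4 * Iy * M_alpha) = (68e-9)^2 * 16800^2 / (4 * 39e-8 * 0.23) = 3.637

3.637


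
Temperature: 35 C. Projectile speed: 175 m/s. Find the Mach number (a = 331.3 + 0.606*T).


a = 331.3 + 0.606*(35) = 352.51 m/s
M = v/a = 175/352.51 = 0.4964

0.4964


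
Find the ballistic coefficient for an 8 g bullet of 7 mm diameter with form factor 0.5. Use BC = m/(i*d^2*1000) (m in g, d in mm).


BC = m/(i*d^2*1000) = 8/(0.5 * 7^2 * 1000) = 0.0003265

0.0003265


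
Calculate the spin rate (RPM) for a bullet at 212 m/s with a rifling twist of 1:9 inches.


twist_m = 9*0.0254 = 0.2286 m
spin = v/twist = 212/0.2286 = 927.3841 rev/s
RPM = spin*60 = 927.3841*60 ≈ 55643 RPM

55643 RPM


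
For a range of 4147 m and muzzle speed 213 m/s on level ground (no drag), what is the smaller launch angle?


sin(2*theta) = R*g/v0^2 = 4147*9.81/213^2 = 0.896693, theta = arcsin(0.896693)/2 = 31.86°

31.86 degrees


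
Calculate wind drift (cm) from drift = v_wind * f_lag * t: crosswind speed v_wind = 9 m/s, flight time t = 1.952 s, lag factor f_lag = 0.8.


drift = v_wind * lag * t = 9 * 0.8 * 1.952 = 14.0544 m ≈ 1405 cm

1405 cm


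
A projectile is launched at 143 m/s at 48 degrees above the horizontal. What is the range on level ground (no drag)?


R = v0^2 * sin(2*theta) / g = 143^2 * sin(2*48°) / 9.81 = 2073 m

2073 m


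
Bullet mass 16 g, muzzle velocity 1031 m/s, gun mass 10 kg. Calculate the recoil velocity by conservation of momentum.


v_recoil = m_p * v_p / m_gun = 0.016 * 1031 / 10 = 1.65 m/s

1.65 m/s


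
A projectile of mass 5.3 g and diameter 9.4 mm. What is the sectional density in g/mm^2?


SD = m/d^2 = 5.3/9.4^2 = 0.05998 g/mm^2

0.05998 g/mm^2


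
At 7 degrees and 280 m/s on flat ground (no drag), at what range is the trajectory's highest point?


R = v0^2*sin(2*theta)/g = 280^2*sin(2*7°)/9.81 = 1933.4 m
apex_dist = R/2 = 1933.4/2 = 966.7 m

966.7 m


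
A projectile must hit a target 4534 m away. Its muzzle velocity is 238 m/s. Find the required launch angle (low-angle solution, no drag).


sin(2*theta) = R*g/v0^2 = 4534*9.81/238^2 = 0.78523, theta = arcsin(0.78523)/2 = 25.87°

25.87 degrees


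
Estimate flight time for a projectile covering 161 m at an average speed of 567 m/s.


t = d/v = 161/567 = 0.284 s

0.284 s


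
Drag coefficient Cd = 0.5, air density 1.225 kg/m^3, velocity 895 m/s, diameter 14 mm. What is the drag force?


A = pi*(d/2)^2 = pi*(14/2000)^2 = 1.53938e-04 m^2
Fd = 0.5*Cd*rho*A*v^2 = 0.5*0.5*1.225*1.53938e-04*895^2 = 37.76 N

37.76 N


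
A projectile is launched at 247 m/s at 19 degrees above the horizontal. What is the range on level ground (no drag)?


R = v0^2 * sin(2*theta) / g = 247^2 * sin(2*19°) / 9.81 = 3829 m

3829 m


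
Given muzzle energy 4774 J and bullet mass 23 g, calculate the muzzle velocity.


v = sqrt(2*E/m) = sqrt(2*4774/0.023) = 644.3 m/s

644.3 m/s


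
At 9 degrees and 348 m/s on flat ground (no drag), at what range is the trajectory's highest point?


R = v0^2*sin(2*theta)/g = 348^2*sin(2*9°)/9.81 = 3814.8 m
apex_dist = R/2 = 3814.8/2 = 1907 m

1907 m


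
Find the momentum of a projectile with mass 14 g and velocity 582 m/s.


p = m*v = 0.014*582 = 8.148 kg·m/s

8.148 kg·m/s


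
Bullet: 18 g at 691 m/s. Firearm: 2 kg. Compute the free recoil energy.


v_r = m_p*v_p/m_gun = 0.018*691/2 = 6.219 m/s, E_r = 0.5*m_gun*v_r^2 = 0.5*2*6.219^2 = 38.68 J

38.68 J


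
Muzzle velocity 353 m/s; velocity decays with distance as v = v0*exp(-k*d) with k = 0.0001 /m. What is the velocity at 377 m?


v = v0*exp(-k*d) = 353*exp(-0.0001*377) = 339.9 m/s

339.9 m/s


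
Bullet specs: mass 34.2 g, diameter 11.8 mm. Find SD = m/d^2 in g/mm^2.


SD = m/d^2 = 34.2/11.8^2 = 0.2456 g/mm^2

0.2456 g/mm^2


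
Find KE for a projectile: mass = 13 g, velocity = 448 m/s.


E = 0.5*m*v^2 = 0.5*0.013*448^2 = 1305 J

1305 J


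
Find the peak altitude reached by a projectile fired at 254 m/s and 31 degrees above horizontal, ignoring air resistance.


H = (v0*sin(theta))^2 / (2g) = (254*sin(31°))^2 / (2*9.81) = 872.3 m

872.3 m


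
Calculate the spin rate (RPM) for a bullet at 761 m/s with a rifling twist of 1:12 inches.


twist_m = 12*0.0254 = 0.3048 m
spin = v/twist = 761/0.3048 = 2496.719 rev/s
RPM = spin*60 = 2496.719*60 ≈ 149803 RPM

149803 RPM


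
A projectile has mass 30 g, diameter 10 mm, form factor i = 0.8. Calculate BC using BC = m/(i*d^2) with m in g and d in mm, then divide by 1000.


BC = m/(i*d^2*1000) = 30/(0.8 * 10^2 * 1000) = 0.000375

0.000375


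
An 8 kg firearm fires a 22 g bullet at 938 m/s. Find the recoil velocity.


v_recoil = m_p * v_p / m_gun = 0.022 * 938 / 8 = 2.579 m/s

2.579 m/s


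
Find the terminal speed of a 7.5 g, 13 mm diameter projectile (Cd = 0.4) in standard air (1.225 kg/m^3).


A = pi*(d/2)^2 = pi*(13/2000)^2 = 1.32732e-04 m^2
vt = sqrt(2mg/(Cd*rho*A)) = sqrt(2*0.0075*9.81/(0.4 * 1.225 * 1.32732e-04)) = 47.57 m/s

47.57 m/s


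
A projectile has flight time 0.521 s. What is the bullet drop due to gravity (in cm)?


drop = 0.5*g*t^2 = 0.5*9.81*0.521^2 = 1.33142 m ≈ 133.1 cm

133.1 cm


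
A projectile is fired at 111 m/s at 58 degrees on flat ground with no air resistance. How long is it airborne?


T = 2*v0*sin(theta)/g = 2*111*sin(58°)/9.81 = 19.19 s

19.19 s


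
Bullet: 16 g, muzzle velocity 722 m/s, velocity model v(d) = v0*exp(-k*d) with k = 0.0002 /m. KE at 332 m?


v = v0*exp(-k*d) = 722*exp(-0.0002*332) = 675.616 m/s
E = 0.5*m*v^2 = 0.5*0.016*675.616^2 = 3652 J

3652 J


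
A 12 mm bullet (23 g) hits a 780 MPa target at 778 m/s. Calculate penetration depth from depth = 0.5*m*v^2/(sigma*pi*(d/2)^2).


A = pi*(d/2)^2 = pi*(12/2)^2 = 113.097 mm^2
E = 0.5*m*v^2 = 0.5*0.023*778^2 = 6960.77 J
depth = E/(sigma*A) = 6960.77 J / (780 MPa * 113.097 mm^2) = 6960.77/(780 * 113.097) m = 0.078906 m ≈ 78.91 mm

78.91 mm


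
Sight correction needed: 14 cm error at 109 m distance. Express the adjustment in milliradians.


1 mrad subtends 1 cm per 10 m of range, so adj = error_cm / (dist_m / 10) = 14 / (109/10) = 1.284 mrad

1.284 mrad


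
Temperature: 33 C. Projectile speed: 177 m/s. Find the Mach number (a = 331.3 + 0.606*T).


a = 331.3 + 0.606*(33) = 351.298 m/s
M = v/a = 177/351.298 = 0.5038

0.5038


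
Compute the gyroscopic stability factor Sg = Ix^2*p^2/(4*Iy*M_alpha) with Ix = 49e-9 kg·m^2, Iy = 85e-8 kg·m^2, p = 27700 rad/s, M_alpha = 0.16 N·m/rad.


Sg = Ix^2 * p^2 / (4 * Iy * M_alpha) = (49e-9)^2 * 27700^2 / (4 * 85e-8 * 0.16) = 3.387

3.387


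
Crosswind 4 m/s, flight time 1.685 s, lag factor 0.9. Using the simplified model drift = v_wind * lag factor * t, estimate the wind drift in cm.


drift = v_wind * lag * t = 4 * 0.9 * 1.685 = 6.066 m ≈ 606.6 cm

606.6 cm


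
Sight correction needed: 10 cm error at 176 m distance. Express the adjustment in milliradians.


1 mrad subtends 1 cm per 10 m of range, so adj = error_cm / (dist_m / 10) = 10 / (176/10) = 0.5682 mrad

0.5682 mrad


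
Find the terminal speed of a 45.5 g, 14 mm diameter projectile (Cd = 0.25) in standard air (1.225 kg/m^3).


A = pi*(d/2)^2 = pi*(14/2000)^2 = 1.53938e-04 m^2
vt = sqrt(2mg/(Cd*rho*A)) = sqrt(2*0.0455*9.81/(0.25 * 1.225 * 1.53938e-04)) = 137.6 m/s

137.6 m/s


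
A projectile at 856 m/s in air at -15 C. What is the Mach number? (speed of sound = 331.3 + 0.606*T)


a = 331.3 + 0.606*(-15) = 322.21 m/s
M = v/a = 856/322.21 = 2.657

2.657


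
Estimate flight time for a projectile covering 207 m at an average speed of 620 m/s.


t = d/v = 207/620 = 0.3339 s

0.3339 s


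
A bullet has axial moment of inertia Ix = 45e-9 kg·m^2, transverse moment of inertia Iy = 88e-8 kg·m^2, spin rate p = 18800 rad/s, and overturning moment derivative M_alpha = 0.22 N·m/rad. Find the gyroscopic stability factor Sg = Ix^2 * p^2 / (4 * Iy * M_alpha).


Sg = Ix^2 * p^2 / (4 * Iy * M_alpha) = (45e-9)^2 * 18800^2 / (4 * 88e-8 * 0.22) = 0.9242

0.9242


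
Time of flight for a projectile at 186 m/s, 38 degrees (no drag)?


T = 2*v0*sin(theta)/g = 2*186*sin(38°)/9.81 = 23.35 s

23.35 s


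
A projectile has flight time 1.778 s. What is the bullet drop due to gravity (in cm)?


drop = 0.5*g*t^2 = 0.5*9.81*1.778^2 = 15.5061 m ≈ 1551 cm

1551 cm


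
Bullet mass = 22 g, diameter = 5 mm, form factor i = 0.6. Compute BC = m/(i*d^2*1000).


BC = m/(i*d^2*1000) = 22/(0.6 * 5^2 * 1000) = 0.001467

0.001467


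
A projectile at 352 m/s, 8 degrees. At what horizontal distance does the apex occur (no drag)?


R = v0^2*sin(2*theta)/g = 352^2*sin(2*8°)/9.81 = 3481.4 m
apex_dist = R/2 = 3481.4/2 = 1741 m

1741 m


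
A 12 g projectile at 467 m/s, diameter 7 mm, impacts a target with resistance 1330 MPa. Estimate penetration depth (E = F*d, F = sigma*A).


A = pi*(d/2)^2 = pi*(7/2)^2 = 38.4845 mm^2
E = 0.5*m*v^2 = 0.5*0.012*467^2 = 1308.53 J
depth = E/(sigma*A) = 1308.53 J / (1330 MPa * 38.4845 mm^2) = 1308.53/(1330 * 38.4845) m = 0.0255651 m ≈ 25.57 mm

25.57 mm


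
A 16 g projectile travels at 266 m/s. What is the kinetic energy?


E = 0.5*m*v^2 = 0.5*0.016*266^2 = 566 J

566 J


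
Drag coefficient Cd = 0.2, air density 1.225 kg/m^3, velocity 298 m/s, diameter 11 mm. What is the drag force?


A = pi*(d/2)^2 = pi*(11/2000)^2 = 9.50332e-05 m^2
Fd = 0.5*Cd*rho*A*v^2 = 0.5*0.2*1.225*9.50332e-05*298^2 = 1.034 N

1.034 N


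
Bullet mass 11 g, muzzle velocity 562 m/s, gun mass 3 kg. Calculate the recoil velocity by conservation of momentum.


v_recoil = m_p * v_p / m_gun = 0.011 * 562 / 3 = 2.061 m/s

2.061 m/s


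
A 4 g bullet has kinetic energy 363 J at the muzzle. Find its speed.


v = sqrt(2*E/m) = sqrt(2*363/0.004) = 426 m/s

426 m/s


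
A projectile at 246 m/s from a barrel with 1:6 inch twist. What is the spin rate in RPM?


twist_m = 6*0.0254 = 0.1524 m
spin = v/twist = 246/0.1524 = 1614.173 rev/s
RPM = spin*60 = 1614.173*60 ≈ 96850 RPM

96850 RPM


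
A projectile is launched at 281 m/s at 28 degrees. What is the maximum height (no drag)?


H = (v0*sin(theta))^2 / (2g) = (281*sin(28°))^2 / (2*9.81) = 887 m

887 m


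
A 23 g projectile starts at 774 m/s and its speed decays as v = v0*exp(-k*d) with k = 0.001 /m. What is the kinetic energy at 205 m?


v = v0*exp(-k*d) = 774*exp(-0.001*205) = 630.537 m/s
E = 0.5*m*v^2 = 0.5*0.023*630.537^2 = 4572 J

4572 J


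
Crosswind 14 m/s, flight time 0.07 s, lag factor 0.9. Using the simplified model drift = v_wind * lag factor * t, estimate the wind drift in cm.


drift = v_wind * lag * t = 14 * 0.9 * 0.07 = 0.882 m ≈ 88.2 cm

88.2 cm


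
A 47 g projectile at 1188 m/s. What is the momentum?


p = m*v = 0.047*1188 = 55.84 kg·m/s

55.84 kg·m/s


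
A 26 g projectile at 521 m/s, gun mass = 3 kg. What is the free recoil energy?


v_r = m_p*v_p/m_gun = 0.026*521/3 = 4.51533 m/s, E_r = 0.5*m_gun*v_r^2 = 0.5*3*4.51533^2 = 30.58 J

30.58 J


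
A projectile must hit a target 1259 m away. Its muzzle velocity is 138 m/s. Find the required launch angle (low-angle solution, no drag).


sin(2*theta) = R*g/v0^2 = 1259*9.81/138^2 = 0.64854, theta = arcsin(0.64854)/2 = 20.22°

20.22 degrees


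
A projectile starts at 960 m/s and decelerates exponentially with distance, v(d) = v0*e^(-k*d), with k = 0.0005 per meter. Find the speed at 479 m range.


v = v0*exp(-k*d) = 960*exp(-0.0005*479) = 755.5 m/s

755.5 m/s


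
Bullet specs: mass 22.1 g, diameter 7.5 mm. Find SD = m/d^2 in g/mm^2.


SD = m/d^2 = 22.1/7.5^2 = 0.3929 g/mm^2

0.3929 g/mm^2


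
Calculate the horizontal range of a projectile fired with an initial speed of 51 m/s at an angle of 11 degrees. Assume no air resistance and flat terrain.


R = v0^2 * sin(2*theta) / g = 51^2 * sin(2*11°) / 9.81 = 99.32 m

99.32 m


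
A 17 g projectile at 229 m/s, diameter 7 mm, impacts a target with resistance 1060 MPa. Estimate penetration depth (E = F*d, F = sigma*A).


A = pi*(d/2)^2 = pi*(7/2)^2 = 38.4845 mm^2
E = 0.5*m*v^2 = 0.5*0.017*229^2 = 445.749 J
depth = E/(sigma*A) = 445.749 J / (1060 MPa * 38.4845 mm^2) = 445.749/(1060 * 38.4845) m = 0.0109269 m ≈ 10.93 mm

10.93 mm


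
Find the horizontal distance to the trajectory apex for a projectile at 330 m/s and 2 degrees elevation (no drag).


R = v0^2*sin(2*theta)/g = 330^2*sin(2*2°)/9.81 = 774.361 m
apex_dist = R/2 = 774.361/2 = 387.2 m

387.2 m


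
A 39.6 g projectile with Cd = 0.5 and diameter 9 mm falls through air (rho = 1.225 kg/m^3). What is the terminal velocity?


A = pi*(d/2)^2 = pi*(9/2000)^2 = 6.36173e-05 m^2
vt = sqrt(2mg/(Cd*rho*A)) = sqrt(2*0.0396*9.81/(0.5 * 1.225 * 6.36173e-05)) = 141.2 m/s

141.2 m/s


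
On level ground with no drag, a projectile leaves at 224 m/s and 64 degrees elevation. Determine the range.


R = v0^2 * sin(2*theta) / g = 224^2 * sin(2*64°) / 9.81 = 4031 m

4031 m


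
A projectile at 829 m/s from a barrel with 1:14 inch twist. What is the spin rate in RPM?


twist_m = 14*0.0254 = 0.3556 m
spin = v/twist = 829/0.3556 = 2331.271 rev/s
RPM = spin*60 = 2331.271*60 ≈ 139876 RPM

139876 RPM


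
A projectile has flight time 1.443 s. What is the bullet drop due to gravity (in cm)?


drop = 0.5*g*t^2 = 0.5*9.81*1.443^2 = 10.2134 m ≈ 1021 cm

1021 cm


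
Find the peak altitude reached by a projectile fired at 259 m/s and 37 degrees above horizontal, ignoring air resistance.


H = (v0*sin(theta))^2 / (2g) = (259*sin(37°))^2 / (2*9.81) = 1238 m

1238 m


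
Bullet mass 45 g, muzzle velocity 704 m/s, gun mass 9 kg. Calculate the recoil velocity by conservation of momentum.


v_recoil = m_p * v_p / m_gun = 0.045 * 704 / 9 = 3.52 m/s

3.52 m/s


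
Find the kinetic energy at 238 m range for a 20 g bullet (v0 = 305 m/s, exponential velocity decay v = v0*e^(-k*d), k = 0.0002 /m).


v = v0*exp(-k*d) = 305*exp(-0.0002*238) = 290.822 m/s
E = 0.5*m*v^2 = 0.5*0.02*290.822^2 = 845.8 J

845.8 J


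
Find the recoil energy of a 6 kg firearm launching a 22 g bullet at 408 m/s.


v_r = m_p*v_p/m_gun = 0.022*408/6 = 1.496 m/s, E_r = 0.5*m_gun*v_r^2 = 0.5*6*1.496^2 = 6.714 J

6.714 J


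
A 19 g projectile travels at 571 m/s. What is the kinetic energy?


E = 0.5*m*v^2 = 0.5*0.019*571^2 = 3097 J

3097 J


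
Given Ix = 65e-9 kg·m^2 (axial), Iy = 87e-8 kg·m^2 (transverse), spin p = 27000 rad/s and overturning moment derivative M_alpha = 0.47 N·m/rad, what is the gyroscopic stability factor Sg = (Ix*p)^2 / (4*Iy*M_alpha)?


Sg = Ix^2 * p^2 / (4 * Iy * M_alpha) = (65e-9)^2 * 27000^2 / (4 * 87e-8 * 0.47) = 1.883

1.883


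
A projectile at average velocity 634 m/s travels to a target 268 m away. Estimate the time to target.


t = d/v = 268/634 = 0.4227 s

0.4227 s


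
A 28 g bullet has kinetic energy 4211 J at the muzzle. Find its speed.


v = sqrt(2*E/m) = sqrt(2*4211/0.028) = 548.4 m/s

548.4 m/s


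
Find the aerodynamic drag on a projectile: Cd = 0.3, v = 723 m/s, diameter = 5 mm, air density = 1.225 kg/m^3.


A = pi*(d/2)^2 = pi*(5/2000)^2 = 1.96350e-05 m^2
Fd = 0.5*Cd*rho*A*v^2 = 0.5*0.3*1.225*1.96350e-05*723^2 = 1.886 N

1.886 N


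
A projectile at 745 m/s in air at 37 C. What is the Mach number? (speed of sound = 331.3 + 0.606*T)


a = 331.3 + 0.606*(37) = 353.722 m/s
M = v/a = 745/353.722 = 2.106

2.106


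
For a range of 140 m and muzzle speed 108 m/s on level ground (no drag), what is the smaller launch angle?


sin(2*theta) = R*g/v0^2 = 140*9.81/108^2 = 0.117747, theta = arcsin(0.117747)/2 = 3.381°

3.381 degrees


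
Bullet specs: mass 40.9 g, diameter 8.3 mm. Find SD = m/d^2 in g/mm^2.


SD = m/d^2 = 40.9/8.3^2 = 0.5937 g/mm^2

0.5937 g/mm^2


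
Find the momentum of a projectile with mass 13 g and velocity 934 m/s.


p = m*v = 0.013*934 = 12.14 kg·m/s

12.14 kg·m/s


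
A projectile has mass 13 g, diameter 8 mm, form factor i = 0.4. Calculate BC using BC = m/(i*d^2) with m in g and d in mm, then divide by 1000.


BC = m/(i*d^2*1000) = 13/(0.4 * 8^2 * 1000) = 0.0005078

0.0005078


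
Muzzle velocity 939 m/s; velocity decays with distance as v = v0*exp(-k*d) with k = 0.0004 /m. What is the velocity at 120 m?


v = v0*exp(-k*d) = 939*exp(-0.0004*120) = 895 m/s

895 m/s


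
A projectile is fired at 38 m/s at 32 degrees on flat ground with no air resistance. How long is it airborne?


T = 2*v0*sin(theta)/g = 2*38*sin(32°)/9.81 = 4.105 s

4.105 s


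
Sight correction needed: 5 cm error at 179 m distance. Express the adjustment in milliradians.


1 mrad subtends 1 cm per 10 m of range, so adj = error_cm / (dist_m / 10) = 5 / (179/10) = 0.2793 mrad

0.2793 mrad


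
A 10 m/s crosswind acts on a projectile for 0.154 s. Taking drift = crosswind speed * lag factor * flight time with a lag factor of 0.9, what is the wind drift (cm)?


drift = v_wind * lag * t = 10 * 0.9 * 0.154 = 1.386 m ≈ 138.6 cm

138.6 cm


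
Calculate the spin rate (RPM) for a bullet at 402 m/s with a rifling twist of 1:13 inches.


twist_m = 13*0.0254 = 0.3302 m
spin = v/twist = 402/0.3302 = 1217.444 rev/s
RPM = spin*60 = 1217.444*60 ≈ 73047 RPM

73047 RPM


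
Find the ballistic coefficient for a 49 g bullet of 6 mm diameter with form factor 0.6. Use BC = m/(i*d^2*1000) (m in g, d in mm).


BC = m/(i*d^2*1000) = 49/(0.6 * 6^2 * 1000) = 0.002269

0.002269


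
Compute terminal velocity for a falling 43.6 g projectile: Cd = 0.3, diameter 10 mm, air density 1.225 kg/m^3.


A = pi*(d/2)^2 = pi*(10/2000)^2 = 7.85398e-05 m^2
vt = sqrt(2mg/(Cd*rho*A)) = sqrt(2*0.0436*9.81/(0.3 * 1.225 * 7.85398e-05)) = 172.2 m/s

172.2 m/s


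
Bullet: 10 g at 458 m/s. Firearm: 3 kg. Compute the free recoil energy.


v_r = m_p*v_p/m_gun = 0.01*458/3 = 1.52667 m/s, E_r = 0.5*m_gun*v_r^2 = 0.5*3*1.52667^2 = 3.496 J

3.496 J


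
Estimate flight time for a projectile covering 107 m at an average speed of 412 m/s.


t = d/v = 107/412 = 0.2597 s

0.2597 s


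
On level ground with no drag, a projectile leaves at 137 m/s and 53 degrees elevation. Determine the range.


R = v0^2 * sin(2*theta) / g = 137^2 * sin(2*53°) / 9.81 = 1839 m

1839 m


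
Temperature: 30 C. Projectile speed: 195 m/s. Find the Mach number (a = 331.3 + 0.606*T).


a = 331.3 + 0.606*(30) = 349.48 m/s
M = v/a = 195/349.48 = 0.558

0.558


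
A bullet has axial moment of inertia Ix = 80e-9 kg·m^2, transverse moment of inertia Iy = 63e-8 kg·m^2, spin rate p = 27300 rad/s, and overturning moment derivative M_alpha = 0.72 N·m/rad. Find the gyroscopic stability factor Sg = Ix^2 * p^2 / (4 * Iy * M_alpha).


Sg = Ix^2 * p^2 / (4 * Iy * M_alpha) = (80e-9)^2 * 27300^2 / (4 * 63e-8 * 0.72) = 2.629

2.629


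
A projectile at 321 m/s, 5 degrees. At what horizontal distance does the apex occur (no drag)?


R = v0^2*sin(2*theta)/g = 321^2*sin(2*5°)/9.81 = 1823.94 m
apex_dist = R/2 = 1823.94/2 = 912 m

912 m


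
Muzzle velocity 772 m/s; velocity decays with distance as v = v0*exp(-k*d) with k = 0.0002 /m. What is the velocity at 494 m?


v = v0*exp(-k*d) = 772*exp(-0.0002*494) = 699.4 m/s

699.4 m/s


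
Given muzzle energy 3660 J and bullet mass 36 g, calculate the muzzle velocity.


v = sqrt(2*E/m) = sqrt(2*3660/0.036) = 450.9 m/s

450.9 m/s


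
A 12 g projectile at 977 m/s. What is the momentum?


p = m*v = 0.012*977 = 11.72 kg·m/s

11.72 kg·m/s


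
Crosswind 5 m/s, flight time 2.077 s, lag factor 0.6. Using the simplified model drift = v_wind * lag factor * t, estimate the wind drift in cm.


drift = v_wind * lag * t = 5 * 0.6 * 2.077 = 6.231 m ≈ 623.1 cm

623.1 cm


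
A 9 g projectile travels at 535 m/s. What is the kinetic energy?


E = 0.5*m*v^2 = 0.5*0.009*535^2 = 1288 J

1288 J


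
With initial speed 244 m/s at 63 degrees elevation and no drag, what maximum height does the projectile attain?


H = (v0*sin(theta))^2 / (2g) = (244*sin(63°))^2 / (2*9.81) = 2409 m

2409 m


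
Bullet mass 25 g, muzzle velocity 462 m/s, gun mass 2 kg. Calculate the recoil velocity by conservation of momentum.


v_recoil = m_p * v_p / m_gun = 0.025 * 462 / 2 = 5.775 m/s

5.775 m/s


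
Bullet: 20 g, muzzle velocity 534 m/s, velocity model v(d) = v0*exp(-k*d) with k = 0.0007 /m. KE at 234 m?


v = v0*exp(-k*d) = 534*exp(-0.0007*234) = 453.319 m/s
E = 0.5*m*v^2 = 0.5*0.02*453.319^2 = 2055 J

2055 J


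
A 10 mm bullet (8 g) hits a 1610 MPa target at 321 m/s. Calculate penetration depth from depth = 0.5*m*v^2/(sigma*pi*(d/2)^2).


A = pi*(d/2)^2 = pi*(10/2)^2 = 78.5398 mm^2
E = 0.5*m*v^2 = 0.5*0.008*321^2 = 412.164 J
depth = E/(sigma*A) = 412.164 J / (1610 MPa * 78.5398 mm^2) = 412.164/(1610 * 78.5398) m = 0.00325952 m ≈ 3.26 mm

3.26 mm


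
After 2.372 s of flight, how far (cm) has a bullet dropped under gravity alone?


drop = 0.5*g*t^2 = 0.5*9.81*2.372^2 = 27.5974 m ≈ 2760 cm

2760 cm


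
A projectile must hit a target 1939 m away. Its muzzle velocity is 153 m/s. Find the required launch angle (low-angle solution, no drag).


sin(2*theta) = R*g/v0^2 = 1939*9.81/153^2 = 0.812576, theta = arcsin(0.812576)/2 = 27.17°

27.17 degrees
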